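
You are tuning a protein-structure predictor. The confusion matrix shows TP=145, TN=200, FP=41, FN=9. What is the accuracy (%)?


Accuracy = (TP+TN)/(TP+TN+FP+FN)
= (145+200)/(395)
= 345/395 = 87.34%

87.34%


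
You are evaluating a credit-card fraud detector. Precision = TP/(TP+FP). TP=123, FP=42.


Precision = TP/(TP+FP)
= 123/(123+42)
= 123/165 = 74.55%

74.55%


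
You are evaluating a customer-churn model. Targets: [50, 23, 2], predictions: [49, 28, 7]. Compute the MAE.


Absolute errors: |50-49|=1, |23-28|=5, |2-7|=5
Sum = 11
MAE = 11/3 = 11/3

11/3


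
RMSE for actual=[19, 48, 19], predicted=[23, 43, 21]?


MSE = 45/3 = 15
RMSE = √(45/3) = 3.873

3.873


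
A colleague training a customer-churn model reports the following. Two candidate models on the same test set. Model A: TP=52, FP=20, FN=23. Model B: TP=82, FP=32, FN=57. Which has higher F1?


Model A: P=52/72=0.7222, R=52/75=0.6933, F1=2PR/(P+R)=2TP/(2TP+FP+FN)=104/147=0.7075
Model B: P=82/114=0.7193, R=82/139=0.5899, F1=2PR/(P+R)=2TP/(2TP+FP+FN)=164/253=0.6482
0.7075 > 0.6482 → Model A

Model A


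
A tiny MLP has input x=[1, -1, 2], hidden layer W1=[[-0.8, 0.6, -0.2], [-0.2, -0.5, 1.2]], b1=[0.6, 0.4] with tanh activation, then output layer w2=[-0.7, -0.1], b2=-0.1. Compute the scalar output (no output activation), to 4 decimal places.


z1[0] = (-0.8)·(1) + (0.6)·(-1) + (-0.2)·(2) + 0.6 = -1.2
z1[1] = (-0.2)·(1) + (-0.5)·(-1) + (1.2)·(2) + 0.4 = 3.1
h = tanh(z1) = [-0.8337, 0.9959]
output = (-0.7)·(-0.8337) + (-0.1)·(0.9959) - 0.1 = 0.384

0.384


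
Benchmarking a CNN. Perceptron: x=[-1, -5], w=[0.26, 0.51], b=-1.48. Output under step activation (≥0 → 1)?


z = (-1)·(0.26) + (-5)·(0.51) - 1.48
  = -4.29
step(z) = 0 (z<0)

0


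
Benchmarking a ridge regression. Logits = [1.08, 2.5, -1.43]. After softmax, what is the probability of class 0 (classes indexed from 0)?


Exponentials: e^1.08=2.9447, e^2.5=12.1825, e^-1.43=0.2393
Sum = 15.3665
Softmax = [0.1916, 0.7928, 0.0156]
p[0] = 2.9447/15.3665 = 0.1916

0.1916


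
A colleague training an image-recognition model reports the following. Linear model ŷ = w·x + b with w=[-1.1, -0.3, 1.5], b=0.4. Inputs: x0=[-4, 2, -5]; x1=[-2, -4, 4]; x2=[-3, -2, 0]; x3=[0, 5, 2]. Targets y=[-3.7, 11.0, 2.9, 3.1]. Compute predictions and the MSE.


ŷ0 = (-1.1)·(-4) + (-0.3)·(2) + (1.5)·(-5) + 0.4 = -3.3
ŷ1 = (-1.1)·(-2) + (-0.3)·(-4) + (1.5)·(4) + 0.4 = 9.8
ŷ2 = (-1.1)·(-3) + (-0.3)·(-2) + (1.5)·(0) + 0.4 = 4.3
ŷ3 = (-1.1)·(0) + (-0.3)·(5) + (1.5)·(2) + 0.4 = 1.9
errors² = [0.16, 1.44, 1.96, 1.44]
MSE = 5.0000/4 = 1.25

1.25


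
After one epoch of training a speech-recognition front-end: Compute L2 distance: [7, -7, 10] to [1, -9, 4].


d = √((7-1)² + (-7+ 9)² + (10-4)²)
  = √(36 + 4 + 36)
  = √76 = 8.7178

8.7178


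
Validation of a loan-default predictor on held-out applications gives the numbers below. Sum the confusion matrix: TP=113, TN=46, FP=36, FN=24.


Total = TP + TN + FP + FN
= 113 + 46 + 36 + 24
= 219
(Predicted positive: 149, predicted negative: 70)

219


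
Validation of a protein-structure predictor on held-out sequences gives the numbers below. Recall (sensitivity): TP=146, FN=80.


Recall = TP/(TP+FN)
= 146/(146+80)
= 146/226 = 64.6%

64.6%


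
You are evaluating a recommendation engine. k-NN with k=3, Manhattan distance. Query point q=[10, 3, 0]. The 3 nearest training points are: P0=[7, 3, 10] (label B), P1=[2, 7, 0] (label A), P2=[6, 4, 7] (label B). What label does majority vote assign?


d(q,P0) = 13  (label B)
d(q,P1) = 12  (label A)
d(q,P2) = 12  (label B)
Votes: A=1, B=2
Majority → B

B


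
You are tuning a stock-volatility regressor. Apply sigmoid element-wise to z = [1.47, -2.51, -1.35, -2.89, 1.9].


σ(1.47) = 1/(1+e^-1.47) = 0.8131
σ(-2.51) = 1/(1+e^2.51) = 0.0752
σ(-1.35) = 1/(1+e^1.35) = 0.2059
σ(-2.89) = 1/(1+e^2.89) = 0.0527
σ(1.9) = 1/(1+e^-1.9) = 0.8699
result = [0.8131, 0.0752, 0.2059, 0.0527, 0.8699]

[0.8131, 0.0752, 0.2059, 0.0527, 0.8699]


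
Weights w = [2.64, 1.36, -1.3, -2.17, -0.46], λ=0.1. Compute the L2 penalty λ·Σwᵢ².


‖w‖₂² = (2.64)² + (1.36)² + (-1.3)² + (-2.17)² + (-0.46)²
     = 6.9696 + 1.8496 + 1.69 + 4.7089 + 0.2116
     = 15.4297
λ·‖w‖₂² = 0.1·15.4297 = 1.54297

1.54297


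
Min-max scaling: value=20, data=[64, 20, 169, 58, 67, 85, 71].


min=20, max=169
(20-20)/(169-20) = 0/149 = 0.0

0.0


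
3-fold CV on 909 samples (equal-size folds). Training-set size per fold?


Fold size = 909/3 = 303
Training per fold = 909 - 303 = 606

606


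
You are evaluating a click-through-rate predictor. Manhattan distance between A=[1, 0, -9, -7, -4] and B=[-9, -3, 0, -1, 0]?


d = |1+ 9| + |0+ 3| + |-9-0| + |-7+ 1| + |-4-0|
  = 10 + 3 + 9 + 6 + 4
  = 32

32


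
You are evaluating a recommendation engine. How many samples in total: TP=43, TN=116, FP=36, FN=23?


Total = TP + TN + FP + FN
= 43 + 116 + 36 + 23
= 218
(Predicted positive: 79, predicted negative: 139)

218


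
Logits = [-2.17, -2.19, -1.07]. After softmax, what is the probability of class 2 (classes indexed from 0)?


Exponentials: e^-2.17=0.1142, e^-2.19=0.1119, e^-1.07=0.343
Sum = 0.5691
Softmax = [0.2006, 0.1967, 0.6027]
p[2] = 0.343/0.5691 = 0.6027

0.6027


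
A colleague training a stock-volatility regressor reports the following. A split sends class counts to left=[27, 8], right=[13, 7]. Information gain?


Parent = [40, 15], H_parent = 0.8454
H_left = 0.7755 (n=35), H_right = 0.9341 (n=20)
H_children = (35/55)·0.7755 + (20/55)·0.9341 = 0.8332
IG = 0.8454 - 0.8332 = 0.0122

0.0122


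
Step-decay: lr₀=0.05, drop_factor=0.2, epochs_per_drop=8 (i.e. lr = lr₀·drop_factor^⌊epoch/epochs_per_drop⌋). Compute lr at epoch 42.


n_drops = ⌊42/8⌋ = 5
lr = 0.05·0.2^5 = 0.05·0.00032 = 0.000016

0.000016


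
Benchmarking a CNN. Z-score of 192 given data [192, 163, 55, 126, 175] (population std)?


μ = 142.2, σ = 48.6925
z = (192 - 142.2)/48.6925 = 1.0227

1.0227


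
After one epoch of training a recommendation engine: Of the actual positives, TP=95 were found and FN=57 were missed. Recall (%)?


Recall = TP/(TP+FN)
= 95/(95+57)
= 95/152 = 62.5%

62.5%


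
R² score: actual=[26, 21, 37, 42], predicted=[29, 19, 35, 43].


ȳ = 31.5
SS_res = Σ(y-ŷ)² = 18
SS_tot = Σ(y-ȳ)² = 281
R² = 1 - SS_res/SS_tot = 1 - 0.0641 = 0.9359

0.9359


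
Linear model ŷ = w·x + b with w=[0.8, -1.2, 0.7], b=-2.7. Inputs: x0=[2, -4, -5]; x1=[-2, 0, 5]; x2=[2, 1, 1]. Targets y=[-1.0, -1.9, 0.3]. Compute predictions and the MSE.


ŷ0 = (0.8)·(2) + (-1.2)·(-4) + (0.7)·(-5) - 2.7 = 0.2
ŷ1 = (0.8)·(-2) + (-1.2)·(0) + (0.7)·(5) - 2.7 = -0.8
ŷ2 = (0.8)·(2) + (-1.2)·(1) + (0.7)·(1) - 2.7 = -1.6
errors² = [1.44, 1.21, 3.61]
MSE = 6.2600/3 = 2.0867

2.0867


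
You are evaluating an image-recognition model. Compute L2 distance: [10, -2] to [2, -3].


d = √((10-2)² + (-2+ 3)²)
  = √(64 + 1)
  = √65 = 8.0623

8.0623


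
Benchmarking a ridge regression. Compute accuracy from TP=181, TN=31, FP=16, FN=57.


Accuracy = (TP+TN)/(TP+TN+FP+FN)
= (181+31)/(285)
= 212/285 = 74.39%

74.39%


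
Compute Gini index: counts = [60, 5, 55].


Probabilities: [60/120, 5/120, 55/120] ≈ [0.5, 0.0417, 0.4583]
Σpᵢ² = (3600 + 25 + 3025)/120² = 6650/14400
Gini = 1 - Σpᵢ² = 1 - 6650/14400 = 0.5382

0.5382


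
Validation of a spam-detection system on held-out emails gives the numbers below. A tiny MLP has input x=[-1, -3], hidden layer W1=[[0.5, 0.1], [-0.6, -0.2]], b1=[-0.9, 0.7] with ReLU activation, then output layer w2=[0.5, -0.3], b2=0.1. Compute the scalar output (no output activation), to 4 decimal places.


z1[0] = (0.5)·(-1) + (0.1)·(-3) - 0.9 = -1.7
z1[1] = (-0.6)·(-1) + (-0.2)·(-3) + 0.7 = 1.9
h = ReLU(z1) = [0.0, 1.9]
output = (0.5)·(0.0) + (-0.3)·(1.9) + 0.1 = -0.47

-0.47


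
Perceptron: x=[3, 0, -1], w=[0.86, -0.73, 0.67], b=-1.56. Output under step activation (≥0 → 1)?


z = (3)·(0.86) + (0)·(-0.73) + (-1)·(0.67) - 1.56
  = 0.35
step(z) = 1 (z≥0)

1


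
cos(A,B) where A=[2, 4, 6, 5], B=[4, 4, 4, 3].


A·B = 2·4 + 4·4 + 6·4 + 5·3 = 63
‖A‖ = √81 = 9, ‖B‖ = √57 = 7.5498
cos = 63/(√81·√57) = 63/√4617 = 0.9272

0.9272


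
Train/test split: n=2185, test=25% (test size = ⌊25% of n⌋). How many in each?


Test = ⌊2185·25/100⌋ = 546
Train = 2185 - 546 = 1639

Train: 1639, Test: 546


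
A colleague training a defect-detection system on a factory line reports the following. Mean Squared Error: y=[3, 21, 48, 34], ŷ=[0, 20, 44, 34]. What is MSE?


Squared errors: (3-0)²=9, (21-20)²=1, (48-44)²=16, (34-34)²=0
Sum = 26
MSE = 26/4 = 13/2

13/2


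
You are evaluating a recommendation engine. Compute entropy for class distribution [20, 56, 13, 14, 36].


Probabilities: [20/139, 56/139, 13/139, 14/139, 36/139] ≈ [0.1439, 0.4029, 0.0935, 0.1007, 0.259]
H = -((20/139)·log₂(20/139) + (56/139)·log₂(56/139) + (13/139)·log₂(13/139) + (14/139)·log₂(14/139) + (36/139)·log₂(36/139))
  = 2.0889 bits

2.0889 bits


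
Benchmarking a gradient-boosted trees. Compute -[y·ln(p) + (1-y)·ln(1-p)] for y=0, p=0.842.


BCE = -[y·ln(p) + (1-y)·ln(1-p)]
= -0 - 1·ln(1-0.842)
= -ln(0.158) = 1.8452

1.8452


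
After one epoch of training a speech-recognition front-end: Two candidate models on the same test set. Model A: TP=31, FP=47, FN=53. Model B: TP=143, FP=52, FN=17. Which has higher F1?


Model A: P=31/78=0.3974, R=31/84=0.369, F1=2PR/(P+R)=2TP/(2TP+FP+FN)=62/162=0.3827
Model B: P=143/195=0.7333, R=143/160=0.8938, F1=2PR/(P+R)=2TP/(2TP+FP+FN)=286/355=0.8056
0.3827 < 0.8056 → Model B

Model B


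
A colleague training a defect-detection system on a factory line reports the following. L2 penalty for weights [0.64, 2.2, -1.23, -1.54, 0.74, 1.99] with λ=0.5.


‖w‖₂² = (0.64)² + (2.2)² + (-1.23)² + (-1.54)² + (0.74)² + (1.99)²
     = 0.4096 + 4.84 + 1.5129 + 2.3716 + 0.5476 + 3.9601
     = 13.6418
λ·‖w‖₂² = 0.5·13.6418 = 6.8209

6.8209


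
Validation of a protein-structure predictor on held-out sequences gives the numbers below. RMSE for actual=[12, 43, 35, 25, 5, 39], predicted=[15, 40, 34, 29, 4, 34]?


MSE = 61/6 = 10.1667
RMSE = √(61/6) = 3.1885

3.1885


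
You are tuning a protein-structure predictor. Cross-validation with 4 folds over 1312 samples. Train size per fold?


Fold size = 1312/4 = 328
Training per fold = 1312 - 328 = 984

984


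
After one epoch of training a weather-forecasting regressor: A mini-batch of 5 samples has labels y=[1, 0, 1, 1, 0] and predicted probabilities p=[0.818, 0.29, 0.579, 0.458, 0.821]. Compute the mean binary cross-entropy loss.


L[0] = -ln(0.818) = 0.2009
L[1] = -ln(1-0.29) = -ln(0.71) = 0.3425
L[2] = -ln(0.579) = 0.5465
L[3] = -ln(0.458) = 0.7809
L[4] = -ln(1-0.821) = -ln(0.179) = 1.7204
mean = (0.2009 + 0.3425 + 0.5465 + 0.7809 + 1.7204)/5 = 0.7182

0.7182


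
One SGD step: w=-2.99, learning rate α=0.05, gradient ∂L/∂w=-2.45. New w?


w_new = w - α·∇
= -2.99 - 0.05·-2.45
= -2.99 + 0.1225
= -2.8675

-2.8675


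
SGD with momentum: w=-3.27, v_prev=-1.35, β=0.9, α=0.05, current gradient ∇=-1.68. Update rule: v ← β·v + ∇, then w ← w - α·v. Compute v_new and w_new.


v_new = 0.9·-1.35 - 1.68 = -1.215 - 1.68 = -2.895
w_new = -3.27 - 0.05·-2.895 = -3.27 + 0.14475 = -3.12525

v_new=-2.895, w_new=-3.12525


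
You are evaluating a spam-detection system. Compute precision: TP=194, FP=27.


Precision = TP/(TP+FP)
= 194/(194+27)
= 194/221 = 87.78%

87.78%


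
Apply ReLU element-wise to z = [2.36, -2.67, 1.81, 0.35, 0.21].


ReLU(2.36) = max(0, 2.36) = 2.36
ReLU(-2.67) = max(0, -2.67) = 0.0
ReLU(1.81) = max(0, 1.81) = 1.81
ReLU(0.35) = max(0, 0.35) = 0.35
ReLU(0.21) = max(0, 0.21) = 0.21
result = [2.36, 0.0, 1.81, 0.35, 0.21]

[2.36, 0.0, 1.81, 0.35, 0.21]


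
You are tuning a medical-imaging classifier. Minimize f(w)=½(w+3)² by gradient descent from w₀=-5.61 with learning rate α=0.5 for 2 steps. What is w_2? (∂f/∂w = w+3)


step 1: grad = -5.61+3 = -2.61; w = -5.61 - 0.5·(-2.61) = -4.305
step 2: grad = -4.305+3 = -1.305; w = -4.305 - 0.5·(-1.305) = -3.6525

-3.6525


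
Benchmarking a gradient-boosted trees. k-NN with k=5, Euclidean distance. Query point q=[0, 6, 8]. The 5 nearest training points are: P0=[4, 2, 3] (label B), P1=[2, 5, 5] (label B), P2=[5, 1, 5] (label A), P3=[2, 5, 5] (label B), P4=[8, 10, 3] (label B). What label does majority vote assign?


d(q,P0) = 7.5498  (label B)
d(q,P1) = 3.7417  (label B)
d(q,P2) = 7.6811  (label A)
d(q,P3) = 3.7417  (label B)
d(q,P4) = 10.247  (label B)
Votes: A=1, B=4
Majority → B

B


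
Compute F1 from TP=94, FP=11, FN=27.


Precision = 94/105 = 0.8952
Recall = 94/121 = 0.7769
F1 = 2·P·R/(P+R) = 2·TP/(2·TP+FP+FN) = 188/(188+11+27) = 188/226 = 0.8319

0.8319


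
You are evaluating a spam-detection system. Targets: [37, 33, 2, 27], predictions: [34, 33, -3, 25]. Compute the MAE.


Absolute errors: |37-34|=3, |33-33|=0, |2+ 3|=5, |27-25|=2
Sum = 10
MAE = 10/4 = 5/2

5/2


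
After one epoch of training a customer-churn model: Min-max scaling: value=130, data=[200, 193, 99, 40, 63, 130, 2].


min=2, max=200
(130-2)/(200-2) = 128/198 = 0.6465

0.6465


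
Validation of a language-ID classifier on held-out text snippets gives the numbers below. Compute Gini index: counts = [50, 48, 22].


Probabilities: [50/120, 48/120, 22/120] ≈ [0.4167, 0.4, 0.1833]
Σpᵢ² = (2500 + 2304 + 484)/120² = 5288/14400
Gini = 1 - Σpᵢ² = 1 - 5288/14400 = 0.6328

0.6328


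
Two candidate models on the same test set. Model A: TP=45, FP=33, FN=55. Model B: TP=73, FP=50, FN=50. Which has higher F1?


Model A: P=45/78=0.5769, R=45/100=0.45, F1=2PR/(P+R)=2TP/(2TP+FP+FN)=90/178=0.5056
Model B: P=73/123=0.5935, R=73/123=0.5935, F1=2PR/(P+R)=2TP/(2TP+FP+FN)=146/246=0.5935
0.5056 < 0.5935 → Model B

Model B


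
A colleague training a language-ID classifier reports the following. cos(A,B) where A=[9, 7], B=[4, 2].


A·B = 9·4 + 7·2 = 50
‖A‖ = √130 = 11.4018, ‖B‖ = √20 = 4.4721
cos = 50/(√130·√20) = 50/√2600 = 0.9806

0.9806


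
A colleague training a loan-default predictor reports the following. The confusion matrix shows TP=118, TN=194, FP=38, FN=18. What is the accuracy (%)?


Accuracy = (TP+TN)/(TP+TN+FP+FN)
= (118+194)/(368)
= 312/368 = 84.78%

84.78%


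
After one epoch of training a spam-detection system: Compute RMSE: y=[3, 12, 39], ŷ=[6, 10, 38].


MSE = 14/3 = 4.6667
RMSE = √(14/3) = 2.1602

2.1602


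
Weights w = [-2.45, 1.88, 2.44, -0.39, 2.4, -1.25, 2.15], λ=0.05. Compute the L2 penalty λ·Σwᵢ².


‖w‖₂² = (-2.45)² + (1.88)² + (2.44)² + (-0.39)² + (2.4)² + (-1.25)² + (2.15)²
     = 6.0025 + 3.5344 + 5.9536 + 0.1521 + 5.76 + 1.5625 + 4.6225
     = 27.5876
λ·‖w‖₂² = 0.05·27.5876 = 1.37938

1.37938


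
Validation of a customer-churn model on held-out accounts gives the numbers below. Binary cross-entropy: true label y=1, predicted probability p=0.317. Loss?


BCE = -[y·ln(p) + (1-y)·ln(1-p)]
= -1·ln(0.317) - 0
= -ln(0.317) = 1.1489

1.1489


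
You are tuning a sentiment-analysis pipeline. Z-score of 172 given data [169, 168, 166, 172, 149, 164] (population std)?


μ = 164.6667, σ = 7.4312
z = (172 - 164.6667)/7.4312 = 0.9868

0.9868


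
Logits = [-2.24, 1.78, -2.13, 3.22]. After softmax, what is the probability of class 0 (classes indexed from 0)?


Exponentials: e^-2.24=0.1065, e^1.78=5.9299, e^-2.13=0.1188, e^3.22=25.0281
Sum = 31.1833
Softmax = [0.0034, 0.1902, 0.0038, 0.8026]
p[0] = 0.1065/31.1833 = 0.0034

0.0034


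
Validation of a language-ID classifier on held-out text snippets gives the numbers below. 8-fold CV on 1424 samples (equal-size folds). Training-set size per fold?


Fold size = 1424/8 = 178
Training per fold = 1424 - 178 = 1246

1246


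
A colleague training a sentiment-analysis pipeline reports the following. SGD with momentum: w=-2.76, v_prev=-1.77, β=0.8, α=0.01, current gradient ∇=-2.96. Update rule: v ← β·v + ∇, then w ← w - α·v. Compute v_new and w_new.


v_new = 0.8·-1.77 - 2.96 = -1.416 - 2.96 = -4.376
w_new = -2.76 - 0.01·-4.376 = -2.76 + 0.04376 = -2.71624

v_new=-4.376, w_new=-2.71624


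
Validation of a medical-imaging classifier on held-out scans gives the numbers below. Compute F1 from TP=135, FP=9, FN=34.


Precision = 135/144 = 0.9375
Recall = 135/169 = 0.7988
F1 = 2·P·R/(P+R) = 2·TP/(2·TP+FP+FN) = 270/(270+9+34) = 270/313 = 0.8626

0.8626


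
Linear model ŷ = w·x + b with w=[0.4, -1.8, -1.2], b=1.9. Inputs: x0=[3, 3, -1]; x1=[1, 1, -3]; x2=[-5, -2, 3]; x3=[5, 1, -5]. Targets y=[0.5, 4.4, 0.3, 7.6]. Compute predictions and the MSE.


ŷ0 = (0.4)·(3) + (-1.8)·(3) + (-1.2)·(-1) + 1.9 = -1.1
ŷ1 = (0.4)·(1) + (-1.8)·(1) + (-1.2)·(-3) + 1.9 = 4.1
ŷ2 = (0.4)·(-5) + (-1.8)·(-2) + (-1.2)·(3) + 1.9 = -0.1
ŷ3 = (0.4)·(5) + (-1.8)·(1) + (-1.2)·(-5) + 1.9 = 8.1
errors² = [2.56, 0.09, 0.16, 0.25]
MSE = 3.0600/4 = 0.765

0.765


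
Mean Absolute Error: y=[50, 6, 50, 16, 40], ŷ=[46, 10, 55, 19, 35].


Absolute errors: |50-46|=4, |6-10|=4, |50-55|=5, |16-19|=3, |40-35|=5
Sum = 21
MAE = 21/5 = 21/5

21/5


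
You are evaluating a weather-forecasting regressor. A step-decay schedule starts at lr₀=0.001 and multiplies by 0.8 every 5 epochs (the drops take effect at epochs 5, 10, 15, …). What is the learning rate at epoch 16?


n_drops = ⌊16/5⌋ = 3
lr = 0.001·0.8^3 = 0.001·0.512 = 0.000512

0.000512


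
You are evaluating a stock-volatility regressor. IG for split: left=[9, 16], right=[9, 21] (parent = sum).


Parent = [18, 37], H_parent = 0.9121
H_left = 0.9427 (n=25), H_right = 0.8813 (n=30)
H_children = (25/55)·0.9427 + (30/55)·0.8813 = 0.9092
IG = 0.9121 - 0.9092 = 0.0029

0.0029


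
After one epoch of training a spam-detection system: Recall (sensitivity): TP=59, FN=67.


Recall = TP/(TP+FN)
= 59/(59+67)
= 59/126 = 46.83%

46.83%


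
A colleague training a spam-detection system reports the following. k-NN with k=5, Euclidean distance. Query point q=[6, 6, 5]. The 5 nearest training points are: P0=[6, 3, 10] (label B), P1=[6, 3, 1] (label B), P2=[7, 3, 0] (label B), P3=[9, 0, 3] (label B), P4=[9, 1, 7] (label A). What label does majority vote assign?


d(q,P0) = 5.831  (label B)
d(q,P1) = 5.0  (label B)
d(q,P2) = 5.9161  (label B)
d(q,P3) = 7.0  (label B)
d(q,P4) = 6.1644  (label A)
Votes: A=1, B=4
Majority → B

B


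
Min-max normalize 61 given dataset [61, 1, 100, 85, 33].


min=1, max=100
(61-1)/(100-1) = 60/99 = 0.6061

0.6061


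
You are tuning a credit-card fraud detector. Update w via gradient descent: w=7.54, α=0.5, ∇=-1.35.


w_new = w - α·∇
= 7.54 - 0.5·-1.35
= 7.54 + 0.675
= 8.215

8.215


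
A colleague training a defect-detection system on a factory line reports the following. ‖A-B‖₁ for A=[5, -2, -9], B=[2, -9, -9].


d = |5-2| + |-2+ 9| + |-9+ 9|
  = 3 + 7 + 0
  = 10

10


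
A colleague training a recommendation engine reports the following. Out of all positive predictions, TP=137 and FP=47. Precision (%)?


Precision = TP/(TP+FP)
= 137/(137+47)
= 137/184 = 74.46%

74.46%


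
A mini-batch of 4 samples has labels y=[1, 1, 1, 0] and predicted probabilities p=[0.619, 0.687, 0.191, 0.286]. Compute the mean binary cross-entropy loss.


L[0] = -ln(0.619) = 0.4797
L[1] = -ln(0.687) = 0.3754
L[2] = -ln(0.191) = 1.6555
L[3] = -ln(1-0.286) = -ln(0.714) = 0.3369
mean = (0.4797 + 0.3754 + 1.6555 + 0.3369)/4 = 0.7119

0.7119


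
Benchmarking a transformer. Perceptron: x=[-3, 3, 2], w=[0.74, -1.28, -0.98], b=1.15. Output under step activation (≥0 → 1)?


z = (-3)·(0.74) + (3)·(-1.28) + (2)·(-0.98) + 1.15
  = -6.87
step(z) = 0 (z<0)

0


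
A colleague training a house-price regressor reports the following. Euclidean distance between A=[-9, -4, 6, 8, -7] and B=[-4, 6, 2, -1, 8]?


d = √((-9+ 4)² + (-4-6)² + (6-2)² + (8+ 1)² + (-7-8)²)
  = √(25 + 100 + 16 + 81 + 225)
  = √447 = 21.1424

21.1424


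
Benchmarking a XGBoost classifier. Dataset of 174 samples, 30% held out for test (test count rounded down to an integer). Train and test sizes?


Test = ⌊174·30/100⌋ = 52
Train = 174 - 52 = 122

Train: 122, Test: 52


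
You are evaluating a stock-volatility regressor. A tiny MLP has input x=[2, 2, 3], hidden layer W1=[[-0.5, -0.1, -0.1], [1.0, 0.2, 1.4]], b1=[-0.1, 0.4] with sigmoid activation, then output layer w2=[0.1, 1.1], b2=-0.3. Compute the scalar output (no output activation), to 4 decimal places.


z1[0] = (-0.5)·(2) + (-0.1)·(2) + (-0.1)·(3) - 0.1 = -1.6
z1[1] = (1.0)·(2) + (0.2)·(2) + (1.4)·(3) + 0.4 = 7.0
h = sigmoid(z1) = [0.168, 0.9991]
output = (0.1)·(0.168) + (1.1)·(0.9991) - 0.3 = 0.8158

0.8158


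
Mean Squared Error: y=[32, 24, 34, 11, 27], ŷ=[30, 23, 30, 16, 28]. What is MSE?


Squared errors: (32-30)²=4, (24-23)²=1, (34-30)²=16, (11-16)²=25, (27-28)²=1
Sum = 47
MSE = 47/5 = 47/5

47/5


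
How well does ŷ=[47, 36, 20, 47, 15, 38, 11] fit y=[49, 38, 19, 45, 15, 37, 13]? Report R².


ȳ = 30.8571
SS_res = Σ(y-ŷ)² = 18
SS_tot = Σ(y-ȳ)² = 1328.86
R² = 1 - SS_res/SS_tot = 1 - 0.0135 = 0.9865

0.9865


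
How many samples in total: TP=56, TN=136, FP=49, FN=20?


Total = TP + TN + FP + FN
= 56 + 136 + 49 + 20
= 261
(Predicted positive: 105, predicted negative: 156)

261


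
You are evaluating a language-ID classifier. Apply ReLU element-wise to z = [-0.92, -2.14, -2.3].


ReLU(-0.92) = max(0, -0.92) = 0.0
ReLU(-2.14) = max(0, -2.14) = 0.0
ReLU(-2.3) = max(0, -2.3) = 0.0
result = [0.0, 0.0, 0.0]

[0.0, 0.0, 0.0]


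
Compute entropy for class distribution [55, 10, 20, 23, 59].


Probabilities: [55/167, 10/167, 20/167, 23/167, 59/167] ≈ [0.3293, 0.0599, 0.1198, 0.1377, 0.3533]
H = -((55/167)·log₂(55/167) + (10/167)·log₂(10/167) + (20/167)·log₂(20/167) + (23/167)·log₂(23/167) + (59/167)·log₂(59/167))
  = 2.0618 bits

2.0618 bits


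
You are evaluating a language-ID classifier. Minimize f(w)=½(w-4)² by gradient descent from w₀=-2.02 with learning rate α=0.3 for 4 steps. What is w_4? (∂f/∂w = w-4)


step 1: grad = -2.02-4 = -6.02; w = -2.02 - 0.3·(-6.02) = -0.214
step 2: grad = -0.214-4 = -4.214; w = -0.214 - 0.3·(-4.214) = 1.0502
step 3: grad = 1.0502-4 = -2.9498; w = 1.0502 - 0.3·(-2.9498) = 1.93514
step 4: grad = 1.93514-4 = -2.06486; w = 1.93514 - 0.3·(-2.06486) = 2.554598

2.554598


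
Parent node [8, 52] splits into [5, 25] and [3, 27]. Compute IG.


Parent = [8, 52], H_parent = 0.5665
H_left = 0.65 (n=30), H_right = 0.469 (n=30)
H_children = (30/60)·0.65 + (30/60)·0.469 = 0.5595
IG = 0.5665 - 0.5595 = 0.007

0.007


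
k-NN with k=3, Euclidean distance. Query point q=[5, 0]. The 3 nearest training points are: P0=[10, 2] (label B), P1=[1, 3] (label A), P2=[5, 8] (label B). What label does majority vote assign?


d(q,P0) = 5.3852  (label B)
d(q,P1) = 5.0  (label A)
d(q,P2) = 8.0  (label B)
Votes: A=1, B=2
Majority → B

B


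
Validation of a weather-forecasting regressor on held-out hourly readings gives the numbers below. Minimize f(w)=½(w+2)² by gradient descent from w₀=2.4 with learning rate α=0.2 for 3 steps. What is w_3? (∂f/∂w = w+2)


step 1: grad = 2.4+2 = 4.4; w = 2.4 - 0.2·(4.4) = 1.52
step 2: grad = 1.52+2 = 3.52; w = 1.52 - 0.2·(3.52) = 0.816
step 3: grad = 0.816+2 = 2.816; w = 0.816 - 0.2·(2.816) = 0.2528

0.2528


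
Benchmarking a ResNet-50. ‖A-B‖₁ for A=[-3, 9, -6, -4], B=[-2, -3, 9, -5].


d = |-3+ 2| + |9+ 3| + |-6-9| + |-4+ 5|
  = 1 + 12 + 15 + 1
  = 29

29


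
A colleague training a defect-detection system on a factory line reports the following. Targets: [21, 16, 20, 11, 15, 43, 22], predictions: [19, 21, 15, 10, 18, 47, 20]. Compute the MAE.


Absolute errors: |21-19|=2, |16-21|=5, |20-15|=5, |11-10|=1, |15-18|=3, |43-47|=4, |22-20|=2
Sum = 22
MAE = 22/7 = 22/7

22/7


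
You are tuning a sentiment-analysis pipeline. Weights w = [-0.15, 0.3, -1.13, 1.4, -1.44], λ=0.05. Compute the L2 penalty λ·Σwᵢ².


‖w‖₂² = (-0.15)² + (0.3)² + (-1.13)² + (1.4)² + (-1.44)²
     = 0.0225 + 0.09 + 1.2769 + 1.96 + 2.0736
     = 5.423
λ·‖w‖₂² = 0.05·5.423 = 0.27115

0.27115


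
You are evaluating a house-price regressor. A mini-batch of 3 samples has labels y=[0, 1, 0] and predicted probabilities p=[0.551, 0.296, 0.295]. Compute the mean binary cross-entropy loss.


L[0] = -ln(1-0.551) = -ln(0.449) = 0.8007
L[1] = -ln(0.296) = 1.2174
L[2] = -ln(1-0.295) = -ln(0.705) = 0.3496
mean = (0.8007 + 1.2174 + 0.3496)/3 = 0.7892

0.7892


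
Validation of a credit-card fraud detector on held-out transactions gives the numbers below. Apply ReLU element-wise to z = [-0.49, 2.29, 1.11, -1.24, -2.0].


ReLU(-0.49) = max(0, -0.49) = 0.0
ReLU(2.29) = max(0, 2.29) = 2.29
ReLU(1.11) = max(0, 1.11) = 1.11
ReLU(-1.24) = max(0, -1.24) = 0.0
ReLU(-2.0) = max(0, -2.0) = 0.0
result = [0.0, 2.29, 1.11, 0.0, 0.0]

[0.0, 2.29, 1.11, 0.0, 0.0]


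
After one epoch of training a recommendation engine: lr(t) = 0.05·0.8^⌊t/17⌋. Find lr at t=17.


n_drops = ⌊17/17⌋ = 1
lr = 0.05·0.8^1 = 0.05·0.8 = 0.04

0.04


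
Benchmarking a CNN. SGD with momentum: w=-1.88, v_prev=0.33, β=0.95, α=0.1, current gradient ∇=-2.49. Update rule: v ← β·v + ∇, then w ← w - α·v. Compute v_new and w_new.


v_new = 0.95·0.33 - 2.49 = 0.3135 - 2.49 = -2.1765
w_new = -1.88 - 0.1·-2.1765 = -1.88 + 0.21765 = -1.66235

v_new=-2.1765, w_new=-1.66235


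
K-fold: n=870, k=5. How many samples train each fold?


Fold size = 870/5 = 174
Training per fold = 870 - 174 = 696

696


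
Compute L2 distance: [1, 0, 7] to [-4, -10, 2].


d = √((1+ 4)² + (0+ 10)² + (7-2)²)
  = √(25 + 100 + 25)
  = √150 = 12.2474

12.2474


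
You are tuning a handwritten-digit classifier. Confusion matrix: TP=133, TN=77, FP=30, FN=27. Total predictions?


Total = TP + TN + FP + FN
= 133 + 77 + 30 + 27
= 267
(Predicted positive: 163, predicted negative: 104)

267


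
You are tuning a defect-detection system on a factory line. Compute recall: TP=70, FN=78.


Recall = TP/(TP+FN)
= 70/(70+78)
= 70/148 = 47.3%

47.3%


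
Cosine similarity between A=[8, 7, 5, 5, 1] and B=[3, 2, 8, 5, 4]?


A·B = 8·3 + 7·2 + 5·8 + 5·5 + 1·4 = 107
‖A‖ = √164 = 12.8062, ‖B‖ = √118 = 10.8628
cos = 107/(√164·√118) = 107/√19352 = 0.7692

0.7692


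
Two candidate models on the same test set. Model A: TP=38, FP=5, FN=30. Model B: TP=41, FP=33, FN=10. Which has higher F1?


Model A: P=38/43=0.8837, R=38/68=0.5588, F1=2PR/(P+R)=2TP/(2TP+FP+FN)=76/111=0.6847
Model B: P=41/74=0.5541, R=41/51=0.8039, F1=2PR/(P+R)=2TP/(2TP+FP+FN)=82/125=0.656
0.6847 > 0.656 → Model A

Model A


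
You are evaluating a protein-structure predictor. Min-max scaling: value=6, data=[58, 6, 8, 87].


min=6, max=87
(6-6)/(87-6) = 0/81 = 0.0

0.0


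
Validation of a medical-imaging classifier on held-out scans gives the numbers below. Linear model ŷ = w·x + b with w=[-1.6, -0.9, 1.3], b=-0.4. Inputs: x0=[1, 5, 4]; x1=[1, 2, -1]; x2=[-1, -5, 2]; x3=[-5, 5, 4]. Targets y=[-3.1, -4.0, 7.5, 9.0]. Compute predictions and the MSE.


ŷ0 = (-1.6)·(1) + (-0.9)·(5) + (1.3)·(4) - 0.4 = -1.3
ŷ1 = (-1.6)·(1) + (-0.9)·(2) + (1.3)·(-1) - 0.4 = -5.1
ŷ2 = (-1.6)·(-1) + (-0.9)·(-5) + (1.3)·(2) - 0.4 = 8.3
ŷ3 = (-1.6)·(-5) + (-0.9)·(5) + (1.3)·(4) - 0.4 = 8.3
errors² = [3.24, 1.21, 0.64, 0.49]
MSE = 5.5800/4 = 1.395

1.395


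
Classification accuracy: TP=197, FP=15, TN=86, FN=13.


Accuracy = (TP+TN)/(TP+TN+FP+FN)
= (197+86)/(311)
= 283/311 = 91.0%

91.0%


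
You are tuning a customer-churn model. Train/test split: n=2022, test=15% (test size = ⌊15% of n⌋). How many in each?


Test = ⌊2022·15/100⌋ = 303
Train = 2022 - 303 = 1719

Train: 1719, Test: 303


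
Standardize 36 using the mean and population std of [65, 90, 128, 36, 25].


μ = 68.8, σ = 37.317
z = (36 - 68.8)/37.317 = -0.879

-0.879


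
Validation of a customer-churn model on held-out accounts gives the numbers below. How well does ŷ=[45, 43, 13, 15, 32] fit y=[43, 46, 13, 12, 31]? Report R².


ȳ = 29
SS_res = Σ(y-ŷ)² = 23
SS_tot = Σ(y-ȳ)² = 1034
R² = 1 - SS_res/SS_tot = 1 - 0.0222 = 0.9778

0.9778


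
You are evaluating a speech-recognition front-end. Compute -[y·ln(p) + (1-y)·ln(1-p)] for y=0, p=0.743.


BCE = -[y·ln(p) + (1-y)·ln(1-p)]
= -0 - 1·ln(1-0.743)
= -ln(0.257) = 1.3587

1.3587


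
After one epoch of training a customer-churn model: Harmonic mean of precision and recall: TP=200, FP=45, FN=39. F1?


Precision = 200/245 = 0.8163
Recall = 200/239 = 0.8368
F1 = 2·P·R/(P+R) = 2·TP/(2·TP+FP+FN) = 400/(400+45+39) = 400/484 = 0.8264

0.8264


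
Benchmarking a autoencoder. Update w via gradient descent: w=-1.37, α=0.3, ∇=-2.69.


w_new = w - α·∇
= -1.37 - 0.3·-2.69
= -1.37 + 0.807
= -0.563

-0.563


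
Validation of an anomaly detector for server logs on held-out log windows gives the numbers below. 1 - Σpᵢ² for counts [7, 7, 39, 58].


Probabilities: [7/111, 7/111, 39/111, 58/111] ≈ [0.0631, 0.0631, 0.3514, 0.5225]
Σpᵢ² = (49 + 49 + 1521 + 3364)/111² = 4983/12321
Gini = 1 - Σpᵢ² = 1 - 4983/12321 = 0.5956

0.5956


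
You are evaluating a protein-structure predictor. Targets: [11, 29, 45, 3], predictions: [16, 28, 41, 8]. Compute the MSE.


Squared errors: (11-16)²=25, (29-28)²=1, (45-41)²=16, (3-8)²=25
Sum = 67
MSE = 67/4 = 67/4

67/4


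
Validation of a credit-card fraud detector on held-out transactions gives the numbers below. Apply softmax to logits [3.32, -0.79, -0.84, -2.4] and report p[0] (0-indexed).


Exponentials: e^3.32=27.6604, e^-0.79=0.4538, e^-0.84=0.4317, e^-2.4=0.0907
Sum = 28.6366
Softmax = [0.9659, 0.0158, 0.0151, 0.0032]
p[0] = 27.6604/28.6366 = 0.9659

0.9659


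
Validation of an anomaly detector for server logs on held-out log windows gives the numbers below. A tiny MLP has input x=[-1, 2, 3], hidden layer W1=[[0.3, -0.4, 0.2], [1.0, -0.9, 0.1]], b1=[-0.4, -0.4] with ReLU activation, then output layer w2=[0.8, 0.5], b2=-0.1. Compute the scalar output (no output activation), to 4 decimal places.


z1[0] = (0.3)·(-1) + (-0.4)·(2) + (0.2)·(3) - 0.4 = -0.9
z1[1] = (1.0)·(-1) + (-0.9)·(2) + (0.1)·(3) - 0.4 = -2.9
h = ReLU(z1) = [0.0, 0.0]
output = (0.8)·(0.0) + (0.5)·(0.0) - 0.1 = -0.1

-0.1


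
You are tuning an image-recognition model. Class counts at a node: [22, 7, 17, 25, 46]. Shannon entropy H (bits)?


Probabilities: [22/117, 7/117, 17/117, 25/117, 46/117] ≈ [0.188, 0.0598, 0.1453, 0.2137, 0.3932]
H = -((22/117)·log₂(22/117) + (7/117)·log₂(7/117) + (17/117)·log₂(17/117) + (25/117)·log₂(25/117) + (46/117)·log₂(46/117))
  = 2.106 bits

2.106 bits


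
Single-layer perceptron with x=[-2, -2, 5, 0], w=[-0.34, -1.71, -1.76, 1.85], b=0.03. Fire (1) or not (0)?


z = (-2)·(-0.34) + (-2)·(-1.71) + (5)·(-1.76) + (0)·(1.85) + 0.03
  = -4.67
step(z) = 0 (z<0)

0


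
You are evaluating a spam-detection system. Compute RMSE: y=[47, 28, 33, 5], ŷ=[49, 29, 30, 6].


MSE = 15/4 = 3.75
RMSE = √(15/4) = 1.9365

1.9365


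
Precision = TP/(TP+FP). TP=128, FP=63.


Precision = TP/(TP+FP)
= 128/(128+63)
= 128/191 = 67.02%

67.02%


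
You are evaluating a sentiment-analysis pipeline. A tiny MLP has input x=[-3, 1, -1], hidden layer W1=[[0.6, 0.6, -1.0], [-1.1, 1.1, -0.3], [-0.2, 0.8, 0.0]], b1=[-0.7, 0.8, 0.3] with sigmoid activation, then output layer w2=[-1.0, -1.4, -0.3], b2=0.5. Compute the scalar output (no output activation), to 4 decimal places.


z1[0] = (0.6)·(-3) + (0.6)·(1) + (-1.0)·(-1) - 0.7 = -0.9
z1[1] = (-1.1)·(-3) + (1.1)·(1) + (-0.3)·(-1) + 0.8 = 5.5
z1[2] = (-0.2)·(-3) + (0.8)·(1) + (0.0)·(-1) + 0.3 = 1.7
h = sigmoid(z1) = [0.2891, 0.9959, 0.8455]
output = (-1.0)·(0.2891) + (-1.4)·(0.9959) + (-0.3)·(0.8455) + 0.5 = -1.437

-1.437


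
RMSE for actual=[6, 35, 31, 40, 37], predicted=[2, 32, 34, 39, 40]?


MSE = 44/5 = 8.8
RMSE = √(44/5) = 2.9665

2.9665


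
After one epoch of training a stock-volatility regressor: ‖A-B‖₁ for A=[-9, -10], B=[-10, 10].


d = |-9+ 10| + |-10-10|
  = 1 + 20
  = 21

21


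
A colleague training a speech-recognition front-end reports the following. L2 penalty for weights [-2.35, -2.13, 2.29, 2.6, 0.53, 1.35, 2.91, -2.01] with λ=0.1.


‖w‖₂² = (-2.35)² + (-2.13)² + (2.29)² + (2.6)² + (0.53)² + (1.35)² + (2.91)² + (-2.01)²
     = 5.5225 + 4.5369 + 5.2441 + 6.76 + 0.2809 + 1.8225 + 8.4681 + 4.0401
     = 36.6751
λ·‖w‖₂² = 0.1·36.6751 = 3.66751

3.66751


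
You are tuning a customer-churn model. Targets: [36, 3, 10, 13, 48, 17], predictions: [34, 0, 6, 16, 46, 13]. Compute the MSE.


Squared errors: (36-34)²=4, (3-0)²=9, (10-6)²=16, (13-16)²=9, (48-46)²=4, (17-13)²=16
Sum = 58
MSE = 58/6 = 29/3

29/3


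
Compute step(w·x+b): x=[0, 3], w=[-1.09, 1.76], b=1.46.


z = (0)·(-1.09) + (3)·(1.76) + 1.46
  = 6.74
step(z) = 1 (z≥0)

1


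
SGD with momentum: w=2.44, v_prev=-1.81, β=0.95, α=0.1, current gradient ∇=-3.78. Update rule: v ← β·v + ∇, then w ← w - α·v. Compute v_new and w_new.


v_new = 0.95·-1.81 - 3.78 = -1.7195 - 3.78 = -5.4995
w_new = 2.44 - 0.1·-5.4995 = 2.44 + 0.54995 = 2.98995

v_new=-5.4995, w_new=2.98995


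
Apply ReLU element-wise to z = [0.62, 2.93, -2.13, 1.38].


ReLU(0.62) = max(0, 0.62) = 0.62
ReLU(2.93) = max(0, 2.93) = 2.93
ReLU(-2.13) = max(0, -2.13) = 0.0
ReLU(1.38) = max(0, 1.38) = 1.38
result = [0.62, 2.93, 0.0, 1.38]

[0.62, 2.93, 0.0, 1.38]


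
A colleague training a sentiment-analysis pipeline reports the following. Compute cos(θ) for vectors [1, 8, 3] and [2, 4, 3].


A·B = 1·2 + 8·4 + 3·3 = 43
‖A‖ = √74 = 8.6023, ‖B‖ = √29 = 5.3852
cos = 43/(√74·√29) = 43/√2146 = 0.9282

0.9282


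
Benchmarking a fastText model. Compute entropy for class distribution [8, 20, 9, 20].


Probabilities: [8/57, 20/57, 9/57, 20/57] ≈ [0.1404, 0.3509, 0.1579, 0.3509]
H = -((8/57)·log₂(8/57) + (20/57)·log₂(20/57) + (9/57)·log₂(9/57) + (20/57)·log₂(20/57))
  = 1.8784 bits

1.8784 bits


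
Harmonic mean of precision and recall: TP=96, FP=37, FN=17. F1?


Precision = 96/133 = 0.7218
Recall = 96/113 = 0.8496
F1 = 2·P·R/(P+R) = 2·TP/(2·TP+FP+FN) = 192/(192+37+17) = 192/246 = 0.7805

0.7805


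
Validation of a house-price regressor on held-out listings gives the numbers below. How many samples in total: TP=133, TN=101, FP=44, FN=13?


Total = TP + TN + FP + FN
= 133 + 101 + 44 + 13
= 291
(Predicted positive: 177, predicted negative: 114)

291


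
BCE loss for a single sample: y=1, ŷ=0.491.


BCE = -[y·ln(p) + (1-y)·ln(1-p)]
= -1·ln(0.491) - 0
= -ln(0.491) = 0.7113

0.7113


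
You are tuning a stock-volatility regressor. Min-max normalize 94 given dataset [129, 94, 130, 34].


min=34, max=130
(94-34)/(130-34) = 60/96 = 0.625

0.625


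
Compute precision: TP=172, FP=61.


Precision = TP/(TP+FP)
= 172/(172+61)
= 172/233 = 73.82%

73.82%


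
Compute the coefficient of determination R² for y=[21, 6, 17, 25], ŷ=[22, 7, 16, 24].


ȳ = 17.25
SS_res = Σ(y-ŷ)² = 4
SS_tot = Σ(y-ȳ)² = 200.75
R² = 1 - SS_res/SS_tot = 1 - 0.0199 = 0.9801

0.9801


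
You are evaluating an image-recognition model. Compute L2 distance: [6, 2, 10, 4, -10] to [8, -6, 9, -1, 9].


d = √((6-8)² + (2+ 6)² + (10-9)² + (4+ 1)² + (-10-9)²)
  = √(4 + 64 + 1 + 25 + 361)
  = √455 = 21.3307

21.3307


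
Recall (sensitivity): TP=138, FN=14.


Recall = TP/(TP+FN)
= 138/(138+14)
= 138/152 = 90.79%

90.79%


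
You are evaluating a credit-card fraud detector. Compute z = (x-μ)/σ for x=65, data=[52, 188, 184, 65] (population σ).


μ = 122.25, σ = 63.9311
z = (65 - 122.25)/63.9311 = -0.8955

-0.8955


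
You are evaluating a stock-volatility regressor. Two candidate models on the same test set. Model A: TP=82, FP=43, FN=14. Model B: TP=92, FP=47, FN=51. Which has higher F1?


Model A: P=82/125=0.656, R=82/96=0.8542, F1=2PR/(P+R)=2TP/(2TP+FP+FN)=164/221=0.7421
Model B: P=92/139=0.6619, R=92/143=0.6434, F1=2PR/(P+R)=2TP/(2TP+FP+FN)=184/282=0.6525
0.7421 > 0.6525 → Model A

Model A


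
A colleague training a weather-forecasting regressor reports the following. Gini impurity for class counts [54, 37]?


Probabilities: [54/91, 37/91] ≈ [0.5934, 0.4066]
Σpᵢ² = (2916 + 1369)/91² = 4285/8281
Gini = 1 - Σpᵢ² = 1 - 4285/8281 = 0.4826

0.4826


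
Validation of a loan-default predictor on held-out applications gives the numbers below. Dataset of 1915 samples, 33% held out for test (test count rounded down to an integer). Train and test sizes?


Test = ⌊1915·33/100⌋ = 631
Train = 1915 - 631 = 1284

Train: 1284, Test: 631


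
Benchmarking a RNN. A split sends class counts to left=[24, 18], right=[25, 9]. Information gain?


Parent = [49, 27], H_parent = 0.9387
H_left = 0.9852 (n=42), H_right = 0.8338 (n=34)
H_children = (42/76)·0.9852 + (34/76)·0.8338 = 0.9175
IG = 0.9387 - 0.9175 = 0.0212

0.0212


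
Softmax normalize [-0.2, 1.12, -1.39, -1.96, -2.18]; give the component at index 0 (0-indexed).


Exponentials: e^-0.2=0.8187, e^1.12=3.0649, e^-1.39=0.2491, e^-1.96=0.1409, e^-2.18=0.113
Sum = 4.3866
Softmax = [0.1866, 0.6987, 0.0568, 0.0321, 0.0258]
p[0] = 0.8187/4.3866 = 0.1866

0.1866


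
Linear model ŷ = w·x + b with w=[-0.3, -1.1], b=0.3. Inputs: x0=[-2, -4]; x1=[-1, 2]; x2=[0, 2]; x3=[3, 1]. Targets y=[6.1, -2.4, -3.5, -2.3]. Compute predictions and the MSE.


ŷ0 = (-0.3)·(-2) + (-1.1)·(-4) + 0.3 = 5.3
ŷ1 = (-0.3)·(-1) + (-1.1)·(2) + 0.3 = -1.6
ŷ2 = (-0.3)·(0) + (-1.1)·(2) + 0.3 = -1.9
ŷ3 = (-0.3)·(3) + (-1.1)·(1) + 0.3 = -1.7
errors² = [0.64, 0.64, 2.56, 0.36]
MSE = 4.2000/4 = 1.05

1.05


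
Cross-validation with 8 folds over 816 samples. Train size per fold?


Fold size = 816/8 = 102
Training per fold = 816 - 102 = 714

714


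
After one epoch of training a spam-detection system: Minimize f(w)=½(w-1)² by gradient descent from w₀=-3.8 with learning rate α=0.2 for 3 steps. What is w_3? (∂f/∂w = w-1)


step 1: grad = -3.8-1 = -4.8; w = -3.8 - 0.2·(-4.8) = -2.84
step 2: grad = -2.84-1 = -3.84; w = -2.84 - 0.2·(-3.84) = -2.072
step 3: grad = -2.072-1 = -3.072; w = -2.072 - 0.2·(-3.072) = -1.4576

-1.4576


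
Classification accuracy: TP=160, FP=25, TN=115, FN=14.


Accuracy = (TP+TN)/(TP+TN+FP+FN)
= (160+115)/(314)
= 275/314 = 87.58%

87.58%


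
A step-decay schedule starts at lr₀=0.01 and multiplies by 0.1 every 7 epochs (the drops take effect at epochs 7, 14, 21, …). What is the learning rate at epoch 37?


n_drops = ⌊37/7⌋ = 5
lr = 0.01·0.1^5 = 0.01·0.00001 = 0.0000001

0.0000001


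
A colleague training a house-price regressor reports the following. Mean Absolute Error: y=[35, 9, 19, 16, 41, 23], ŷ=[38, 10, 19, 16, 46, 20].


Absolute errors: |35-38|=3, |9-10|=1, |19-19|=0, |16-16|=0, |41-46|=5, |23-20|=3
Sum = 12
MAE = 12/6 = 2

2


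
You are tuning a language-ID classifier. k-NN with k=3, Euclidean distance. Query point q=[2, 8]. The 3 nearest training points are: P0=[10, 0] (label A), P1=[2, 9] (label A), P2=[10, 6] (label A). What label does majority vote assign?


d(q,P0) = 11.3137  (label A)
d(q,P1) = 1.0  (label A)
d(q,P2) = 8.2462  (label A)
Votes: A=3, B=0
Majority → A

A
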